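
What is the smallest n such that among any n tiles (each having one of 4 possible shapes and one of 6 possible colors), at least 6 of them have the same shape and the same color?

There are 4 × 6 = 24 (shape, color) combinations acting as pigeonholes.
With 24 × 5 = 120 tiles we could place exactly 5 in each, with no (shape, color) pair reaching 6.
One more forces some (shape, color) pair to hold 6, so 120 + 1 = 121.

121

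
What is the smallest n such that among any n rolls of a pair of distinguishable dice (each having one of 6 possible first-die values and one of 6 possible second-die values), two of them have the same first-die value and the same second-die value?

There are 6 × 6 = 36 (first-die value, second-die value) combinations acting as pigeonholes.
With 36 rolls of a pair of distinguishable dice we could place one in each, avoiding any repeat.
One more forces some (first-die value, second-die value) pair to hold 2, so 36 + 1 = 37.

37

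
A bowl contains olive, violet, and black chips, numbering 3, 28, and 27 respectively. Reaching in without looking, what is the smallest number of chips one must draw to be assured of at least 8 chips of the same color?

18

In the worst case we take at most 7 of each color, but all 3 olive (fewer than 7), giving 3 + 7 + 7 = 17.
One more chip then forces some color to 8, so 17 + 1 = 18.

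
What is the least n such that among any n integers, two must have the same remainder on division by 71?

Use the pigeonhole principle on residue classes: two integers differ by a multiple of 71 exactly when they share a remainder mod 71.
There are 71 residue classes mod 71, so 71 integers can all lie in distinct classes.
One more integer must repeat a residue, giving a difference divisible by 71. So n = 71 + 1 = 72.

72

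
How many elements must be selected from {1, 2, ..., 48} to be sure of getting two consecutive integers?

25

Partition {1, …, 48} into 24 pairs: {1,2}, {3,4}, …, {47,48}.
Choosing 24 integers — say the 24 even numbers 2, 4, …, 48 — takes one from each pair and avoids the property.
Choosing 25 forces two into the same pair by pigeonhole, and those are consecutive. So 25.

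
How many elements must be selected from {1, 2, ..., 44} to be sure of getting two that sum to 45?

23

Partition {1, …, 44} into 22 pairs: {1,44}, {2,43}, …, {22,23}.
Choosing 22 integers — say the integers 1 through 22 — takes one from each pair and avoids the property.
Choosing 23 forces two into the same pair by pigeonhole, and those sum to 45. So 23.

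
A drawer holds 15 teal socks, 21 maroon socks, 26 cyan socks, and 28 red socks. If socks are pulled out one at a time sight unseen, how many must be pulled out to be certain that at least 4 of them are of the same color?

13

The worst case takes 3 socks of each color without reaching 4 of any: 4 × 3 = 12.
The next sock must bring some color to 4, so 12 + 1 = 13.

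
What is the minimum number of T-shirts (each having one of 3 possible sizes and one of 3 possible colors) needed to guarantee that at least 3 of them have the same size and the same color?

19

There are 3 × 3 = 9 (size, color) combinations acting as pigeonholes.
With 9 × 2 = 18 T-shirts we could place exactly 2 in each, with no (size, color) pair reaching 3.
One more forces some (size, color) pair to hold 3, so 18 + 1 = 19.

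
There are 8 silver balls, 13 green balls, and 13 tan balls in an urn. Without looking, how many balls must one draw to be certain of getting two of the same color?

Treat the 3 colors as pigeonholes.
The worst case takes 1 ball of each color without reaching 2 of any: 3 × 1 = 3.
The next ball must bring some color to 2, so 3 + 1 = 4.

4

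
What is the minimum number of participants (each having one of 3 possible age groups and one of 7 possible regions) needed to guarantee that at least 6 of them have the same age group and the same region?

106

There are 3 × 7 = 21 (age group, region) combinations acting as pigeonholes.
With 21 × 5 = 105 participants we could place exactly 5 in each, with no (age group, region) pair reaching 6.
One more forces some (age group, region) pair to hold 6, so 105 + 1 = 106.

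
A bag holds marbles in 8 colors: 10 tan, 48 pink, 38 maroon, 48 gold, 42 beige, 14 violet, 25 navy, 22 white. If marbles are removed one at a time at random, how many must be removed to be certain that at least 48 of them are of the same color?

Treat the 8 colors as pigeonholes.
In the worst case we take at most 47 of each color, but all 10 tan, all 38 maroon, all 42 beige, all 14 violet, all 25 navy, and all 22 white (fewer than 47), giving 10 + 47 + 38 + 47 + 42 + 14 + 25 + 22 = 245.
One more marble then forces some color to 48, so 245 + 1 = 246.

246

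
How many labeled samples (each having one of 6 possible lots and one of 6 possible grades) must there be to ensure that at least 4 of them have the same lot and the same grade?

109

There are 6 × 6 = 36 (lot, grade) combinations acting as pigeonholes.
With 36 × 3 = 108 labeled samples we could place exactly 3 in each, with no (lot, grade) pair reaching 4.
One more forces some (lot, grade) pair to hold 4, so 108 + 1 = 109.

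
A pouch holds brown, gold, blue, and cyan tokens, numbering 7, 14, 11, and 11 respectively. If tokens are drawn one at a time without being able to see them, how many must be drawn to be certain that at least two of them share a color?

5

The worst case takes 1 token of each color without reaching 2 of any: 4 × 1 = 4.
The next token must bring some color to 2, so 4 + 1 = 5.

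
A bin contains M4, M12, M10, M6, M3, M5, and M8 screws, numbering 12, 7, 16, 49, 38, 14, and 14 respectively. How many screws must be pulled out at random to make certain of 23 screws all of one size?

In the worst case we take at most 22 of each size, but all 12 M4, all 7 M12, all 16 M10, all 14 M5, and all 14 M8 (fewer than 22), giving 12 + 7 + 16 + 22 + 22 + 14 + 14 = 107.
One more screw then forces some size to 23, so 107 + 1 = 108.

108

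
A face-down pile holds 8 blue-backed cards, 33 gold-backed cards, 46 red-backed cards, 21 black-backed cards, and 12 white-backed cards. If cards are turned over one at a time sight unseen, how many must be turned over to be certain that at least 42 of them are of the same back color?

116

In the worst case we take at most 41 of each back color, but all 8 blue-backed, all 33 gold-backed, all 21 black-backed, and all 12 white-backed (fewer than 41), giving 8 + 33 + 41 + 21 + 12 = 115.
One more card then forces some back color to 42, so 115 + 1 = 116.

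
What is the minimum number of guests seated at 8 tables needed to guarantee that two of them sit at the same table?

There are 8 tables acting as pigeonholes.
With 8 guests we could place one in each, avoiding any repeat.
One more forces some class to hold 2, so 8 + 1 = 9.

9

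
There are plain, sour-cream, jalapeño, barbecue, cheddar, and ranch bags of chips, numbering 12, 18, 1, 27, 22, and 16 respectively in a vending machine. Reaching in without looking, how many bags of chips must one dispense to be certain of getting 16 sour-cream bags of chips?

The worst case draws every non-sour-cream bag of chips first: 12 + 1 + 27 + 22 + 16 = 78.
The next 16 draws are then forced to be sour-cream, giving 78 + 16 = 94.

94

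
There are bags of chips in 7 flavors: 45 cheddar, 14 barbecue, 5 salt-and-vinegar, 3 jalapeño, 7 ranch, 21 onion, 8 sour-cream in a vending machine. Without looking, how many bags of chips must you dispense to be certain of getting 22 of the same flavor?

Treat the 7 flavors as pigeonholes.
In the worst case we take at most 21 of each flavor, but all 14 barbecue, all 5 salt-and-vinegar, all 3 jalapeño, all 7 ranch, and all 8 sour-cream (fewer than 21), giving 21 + 14 + 5 + 3 + 7 + 21 + 8 = 79.
One more bag of chips then forces some flavor to 22, so 79 + 1 = 80.

80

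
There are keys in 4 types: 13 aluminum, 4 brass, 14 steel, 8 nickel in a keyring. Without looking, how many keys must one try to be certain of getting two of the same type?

5

The worst case takes 1 key of each type without reaching 2 of any: 4 × 1 = 4.
The next key must bring some type to 2, so 4 + 1 = 5.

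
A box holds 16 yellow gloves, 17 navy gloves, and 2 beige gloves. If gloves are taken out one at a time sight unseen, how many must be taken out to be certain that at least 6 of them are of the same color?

In the worst case we take at most 5 of each color, but all 2 beige (fewer than 5), giving 5 + 5 + 2 = 12.
One more glove then forces some color to 6, so 12 + 1 = 13.

13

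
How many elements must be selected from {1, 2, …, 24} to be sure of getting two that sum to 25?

Partition {1, …, 24} into 12 pairs: {1,24}, {2,23}, …, {12,13}.
Choosing 12 integers — say the integers 1 through 12 — takes one from each pair and avoids the property.
Choosing 13 forces two into the same pair by pigeonhole, and those sum to 25. So 13.

13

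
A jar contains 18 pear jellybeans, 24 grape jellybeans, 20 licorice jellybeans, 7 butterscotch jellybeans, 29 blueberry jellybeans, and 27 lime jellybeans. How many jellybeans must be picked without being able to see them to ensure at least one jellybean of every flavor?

119

The hardest flavor to obtain is butterscotch: we could draw every other jellybean first — 125 − 7 = 118 jellybeans — without a single butterscotch one.
The next draw must be butterscotch, so 118 + 1 = 119.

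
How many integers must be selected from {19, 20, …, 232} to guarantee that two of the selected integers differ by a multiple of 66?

Group the integers by remainder mod 66; there are 66 residue classes, each nonempty in this range.
Choosing one from each class (66 integers) avoids any shared remainder.
One more choice must repeat a class, so two differ by a multiple of 66. Hence 66 + 1 = 67.

67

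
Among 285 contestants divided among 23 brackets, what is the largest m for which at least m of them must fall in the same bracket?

If each of the 23 brackets held at most 12, the total would be at most 23 × 12 = 276 < 285, a contradiction.
So at least one holds ⌈285/23⌉ = 13.

13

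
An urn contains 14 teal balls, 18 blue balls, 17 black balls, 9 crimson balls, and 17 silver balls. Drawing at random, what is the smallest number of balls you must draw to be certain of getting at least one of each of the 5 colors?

The hardest color to obtain is crimson: we could draw every other ball first — 75 − 9 = 66 balls — without a single crimson one.
The next draw must be crimson, so 66 + 1 = 67.

67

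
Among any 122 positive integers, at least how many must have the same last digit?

The 122 positive integers fall into 10 possible last digits.
If each of the 10 possible last digits held at most 12, the total would be at most 10 × 12 = 120 < 122, a contradiction.
So at least one holds ⌈122/10⌉ = 13.

13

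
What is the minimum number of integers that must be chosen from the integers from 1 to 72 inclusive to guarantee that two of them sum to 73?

Partition {1, …, 72} into 36 pairs: {1,72}, {2,71}, …, {36,37}.
Choosing 36 integers — say the integers 1 through 36 — takes one from each pair and avoids the property.
Choosing 37 forces two into the same pair by pigeonhole, and those sum to 73. So 37.

37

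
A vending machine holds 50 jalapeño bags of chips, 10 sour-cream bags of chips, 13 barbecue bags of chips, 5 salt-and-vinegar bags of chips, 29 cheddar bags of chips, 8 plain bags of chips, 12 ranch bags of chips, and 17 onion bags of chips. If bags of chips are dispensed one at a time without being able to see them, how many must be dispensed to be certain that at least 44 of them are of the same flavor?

138

In the worst case we take at most 43 of each flavor, but all 10 sour-cream, all 13 barbecue, all 5 salt-and-vinegar, all 29 cheddar, all 8 plain, all 12 ranch, and all 17 onion (fewer than 43), giving 43 + 10 + 13 + 5 + 29 + 8 + 12 + 17 = 137.
One more bag of chips then forces some flavor to 44, so 137 + 1 = 138.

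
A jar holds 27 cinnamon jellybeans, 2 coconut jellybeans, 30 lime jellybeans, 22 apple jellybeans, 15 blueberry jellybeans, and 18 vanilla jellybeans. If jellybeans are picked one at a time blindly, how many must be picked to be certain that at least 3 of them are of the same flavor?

The worst case takes 2 jellybeans of each flavor without reaching 3 of any: 6 × 2 = 12.
The next jellybean must bring some flavor to 3, so 12 + 1 = 13.

13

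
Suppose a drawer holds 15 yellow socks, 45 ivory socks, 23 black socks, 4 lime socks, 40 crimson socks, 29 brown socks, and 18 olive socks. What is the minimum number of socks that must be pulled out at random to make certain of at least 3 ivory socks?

The worst case draws every non-ivory sock first: 15 + 23 + 4 + 40 + 29 + 18 = 129.
The next 3 draws are then forced to be ivory, giving 129 + 3 = 132.

132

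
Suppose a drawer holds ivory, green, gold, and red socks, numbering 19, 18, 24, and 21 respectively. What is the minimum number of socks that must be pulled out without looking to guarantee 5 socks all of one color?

17

The worst case takes 4 socks of each color without reaching 5 of any: 4 × 4 = 16.
The next sock must bring some color to 5, so 16 + 1 = 17.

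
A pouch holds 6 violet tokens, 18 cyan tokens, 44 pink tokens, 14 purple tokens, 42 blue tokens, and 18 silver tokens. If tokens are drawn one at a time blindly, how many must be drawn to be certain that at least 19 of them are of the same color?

In the worst case we take at most 18 of each color, but all 6 violet and all 14 purple (fewer than 18), giving 6 + 18 + 18 + 14 + 18 + 18 = 92.
One more token then forces some color to 19, so 92 + 1 = 93.

93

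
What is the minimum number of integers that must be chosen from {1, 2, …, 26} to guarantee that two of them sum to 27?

14

Partition {1, …, 26} into 13 pairs: {1,26}, {2,25}, …, {13,14}.
Choosing 13 integers — say the integers 1 through 13 — takes one from each pair and avoids the property.
Choosing 14 forces two into the same pair by pigeonhole, and those sum to 27. So 14.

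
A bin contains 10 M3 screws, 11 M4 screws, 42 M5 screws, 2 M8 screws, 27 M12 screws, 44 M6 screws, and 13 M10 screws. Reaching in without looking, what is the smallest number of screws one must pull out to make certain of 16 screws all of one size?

In the worst case we take at most 15 of each size, but all 10 M3, all 11 M4, all 2 M8, and all 13 M10 (fewer than 15), giving 10 + 11 + 15 + 2 + 15 + 15 + 13 = 81.
One more screw then forces some size to 16, so 81 + 1 = 82.

82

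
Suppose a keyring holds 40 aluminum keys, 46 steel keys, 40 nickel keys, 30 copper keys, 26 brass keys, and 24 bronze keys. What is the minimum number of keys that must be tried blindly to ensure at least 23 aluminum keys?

The worst case draws every non-aluminum key first: 46 + 40 + 30 + 26 + 24 = 166.
The next 23 draws are then forced to be aluminum, giving 166 + 23 = 189.

189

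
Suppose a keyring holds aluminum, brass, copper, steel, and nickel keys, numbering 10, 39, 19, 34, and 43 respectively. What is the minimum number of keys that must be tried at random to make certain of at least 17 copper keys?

143

The worst case draws every non-copper key first: 10 + 39 + 34 + 43 = 126.
The next 17 draws are then forced to be copper, giving 126 + 17 = 143.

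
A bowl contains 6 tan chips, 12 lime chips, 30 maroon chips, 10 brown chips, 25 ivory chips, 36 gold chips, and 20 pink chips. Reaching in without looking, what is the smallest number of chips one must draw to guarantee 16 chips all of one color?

89

In the worst case we take at most 15 of each color, but all 6 tan, all 12 lime, and all 10 brown (fewer than 15), giving 6 + 12 + 15 + 10 + 15 + 15 + 15 = 88.
One more chip then forces some color to 16, so 88 + 1 = 89.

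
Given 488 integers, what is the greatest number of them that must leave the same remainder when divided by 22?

23

The 488 integers fall into 22 residue classes modulo 22.
If each of the 22 residue classes modulo 22 held at most 22, the total would be at most 22 × 22 = 484 < 488, a contradiction.
So at least one holds ⌈488/22⌉ = 23.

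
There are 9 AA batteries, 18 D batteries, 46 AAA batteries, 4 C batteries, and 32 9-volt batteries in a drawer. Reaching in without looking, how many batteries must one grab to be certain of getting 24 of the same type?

78

Treat the 5 types as pigeonholes.
In the worst case we take at most 23 of each type, but all 9 AA, all 18 D, and all 4 C (fewer than 23), giving 9 + 18 + 23 + 4 + 23 = 77.
One more battery then forces some type to 24, so 77 + 1 = 78.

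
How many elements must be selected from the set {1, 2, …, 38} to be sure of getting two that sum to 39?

20

Partition {1, …, 38} into 19 pairs: {1,38}, {2,37}, …, {19,20}.
Choosing 19 integers — say the integers 1 through 19 — takes one from each pair and avoids the property.
Choosing 20 forces two into the same pair by pigeonhole, and those sum to 39. So 20.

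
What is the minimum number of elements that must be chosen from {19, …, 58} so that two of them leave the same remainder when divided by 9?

Group the integers by remainder mod 9; there are 9 residue classes, each nonempty in this range.
Choosing one from each class (9 integers) avoids any shared remainder.
One more choice must repeat a class, so two differ by a multiple of 9. Hence 9 + 1 = 10.

10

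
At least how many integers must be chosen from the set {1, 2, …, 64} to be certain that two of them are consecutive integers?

Partition {1, …, 64} into 32 pairs: {1,2}, {3,4}, …, {63,64}.
Choosing 32 integers — say the 32 even numbers 2, 4, …, 64 — takes one from each pair and avoids the property.
Choosing 33 forces two into the same pair by pigeonhole, and those are consecutive. So 33.

33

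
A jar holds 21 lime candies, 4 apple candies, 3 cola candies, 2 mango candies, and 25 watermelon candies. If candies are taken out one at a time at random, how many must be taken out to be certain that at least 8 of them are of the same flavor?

Treat the 5 flavors as pigeonholes.
In the worst case we take at most 7 of each flavor, but all 4 apple, all 3 cola, and all 2 mango (fewer than 7), giving 7 + 4 + 3 + 2 + 7 = 23.
One more candy then forces some flavor to 8, so 23 + 1 = 24.

24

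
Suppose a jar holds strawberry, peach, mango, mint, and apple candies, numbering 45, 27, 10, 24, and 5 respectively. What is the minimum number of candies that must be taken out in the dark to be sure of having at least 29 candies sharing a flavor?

In the worst case we take at most 28 of each flavor, but all 27 peach, all 10 mango, all 24 mint, and all 5 apple (fewer than 28), giving 28 + 27 + 10 + 24 + 5 = 94.
One more candy then forces some flavor to 29, so 94 + 1 = 95.

95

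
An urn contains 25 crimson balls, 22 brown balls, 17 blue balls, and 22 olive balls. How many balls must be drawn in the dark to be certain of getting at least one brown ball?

The worst case draws every non-brown ball first: 25 + 17 + 22 = 64.
The next draw is then forced to be brown, giving 64 + 1 = 65.

65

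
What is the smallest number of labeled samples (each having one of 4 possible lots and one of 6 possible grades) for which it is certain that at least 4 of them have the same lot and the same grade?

73

There are 4 × 6 = 24 (lot, grade) combinations acting as pigeonholes.
With 24 × 3 = 72 labeled samples we could place exactly 3 in each, with no (lot, grade) pair reaching 4.
One more forces some (lot, grade) pair to hold 4, so 72 + 1 = 73.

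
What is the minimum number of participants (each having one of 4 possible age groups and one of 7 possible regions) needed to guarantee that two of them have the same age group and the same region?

29

There are 4 × 7 = 28 (age group, region) combinations acting as pigeonholes.
With 28 participants we could place one in each, avoiding any repeat.
One more forces some (age group, region) pair to hold 2, so 28 + 1 = 29.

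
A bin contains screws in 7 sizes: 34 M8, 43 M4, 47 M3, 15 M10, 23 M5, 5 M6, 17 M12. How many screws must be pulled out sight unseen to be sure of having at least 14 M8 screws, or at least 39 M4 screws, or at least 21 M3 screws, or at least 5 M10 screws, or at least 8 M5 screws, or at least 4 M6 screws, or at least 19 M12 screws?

103

The worst case stops just short of every target: 13 M8, 38 M4, 20 M3, 4 M10, 7 M5, 3 M6, all 17 M12 — 13 + 38 + 20 + 4 + 7 + 3 + 17 = 102 screws.
One more screw must push some size to its target, so 102 + 1 = 103.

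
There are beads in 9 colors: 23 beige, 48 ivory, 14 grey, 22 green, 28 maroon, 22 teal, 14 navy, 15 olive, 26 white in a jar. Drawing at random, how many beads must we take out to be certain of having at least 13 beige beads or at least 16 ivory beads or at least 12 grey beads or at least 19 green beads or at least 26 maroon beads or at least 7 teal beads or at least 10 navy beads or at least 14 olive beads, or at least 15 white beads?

124

Each of the 9 colors has its own threshold; avoid all of them simultaneously.
The worst case stops just short of every target: 12 beige, 15 ivory, 11 grey, 18 green, 25 maroon, 6 teal, 9 navy, 13 olive, 14 white — 12 + 15 + 11 + 18 + 25 + 6 + 9 + 13 + 14 = 123 beads.
One more bead must push some color to its target, so 123 + 1 = 124.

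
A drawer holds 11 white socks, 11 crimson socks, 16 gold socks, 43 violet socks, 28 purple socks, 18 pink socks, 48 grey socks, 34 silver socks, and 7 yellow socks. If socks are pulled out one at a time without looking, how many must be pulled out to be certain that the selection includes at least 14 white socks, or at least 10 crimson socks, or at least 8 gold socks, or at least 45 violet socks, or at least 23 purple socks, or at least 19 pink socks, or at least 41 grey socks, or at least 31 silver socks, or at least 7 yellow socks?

The worst case stops just short of every target: all 11 white, 9 crimson, 7 gold, all 43 violet, 22 purple, 18 pink, 40 grey, 30 silver, 6 yellow — 11 + 9 + 7 + 43 + 22 + 18 + 40 + 30 + 6 = 186 socks.
One more sock must push some color to its target, so 186 + 1 = 187.

187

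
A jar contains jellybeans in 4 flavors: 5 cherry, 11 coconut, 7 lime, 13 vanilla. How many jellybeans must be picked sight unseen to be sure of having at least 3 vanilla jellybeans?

26

The worst case draws every non-vanilla jellybean first: 5 + 11 + 7 = 23.
The next 3 draws are then forced to be vanilla, giving 23 + 3 = 26.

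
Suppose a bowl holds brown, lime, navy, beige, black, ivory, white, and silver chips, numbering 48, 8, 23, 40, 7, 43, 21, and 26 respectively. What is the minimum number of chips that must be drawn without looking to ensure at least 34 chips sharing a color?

In the worst case we take at most 33 of each color, but all 8 lime, all 23 navy, all 7 black, all 21 white, and all 26 silver (fewer than 33), giving 33 + 8 + 23 + 33 + 7 + 33 + 21 + 26 = 184.
One more chip then forces some color to 34, so 184 + 1 = 185.

185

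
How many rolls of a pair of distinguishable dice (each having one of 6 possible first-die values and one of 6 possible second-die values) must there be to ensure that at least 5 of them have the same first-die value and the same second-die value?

145

There are 6 × 6 = 36 (first-die value, second-die value) combinations acting as pigeonholes.
With 36 × 4 = 144 rolls of a pair of distinguishable dice we could place exactly 4 in each, with no (first-die value, second-die value) pair reaching 5.
One more forces some (first-die value, second-die value) pair to hold 5, so 144 + 1 = 145.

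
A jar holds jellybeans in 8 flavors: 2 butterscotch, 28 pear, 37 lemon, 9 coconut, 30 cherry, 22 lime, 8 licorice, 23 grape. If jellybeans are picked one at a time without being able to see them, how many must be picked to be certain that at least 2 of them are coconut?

152

To avoid coconut jellybeans as long as possible, exhaust the other 7 flavors first.
The worst case draws every non-coconut jellybean first: 2 + 28 + 37 + 30 + 22 + 8 + 23 = 150.
The next 2 draws are then forced to be coconut, giving 150 + 2 = 152.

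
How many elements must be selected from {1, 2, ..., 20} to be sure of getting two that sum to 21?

11

Partition {1, …, 20} into 10 pairs: {1,20}, {2,19}, …, {10,11}.
Choosing 10 integers — say the integers 1 through 10 — takes one from each pair and avoids the property.
Choosing 11 forces two into the same pair by pigeonhole, and those sum to 21. So 11.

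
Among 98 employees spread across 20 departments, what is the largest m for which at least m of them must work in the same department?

The 98 employees fall into 20 departments.
If each of the 20 departments held at most 4, the total would be at most 20 × 4 = 80 < 98, a contradiction.
So at least one holds ⌈98/20⌉ = 5.

5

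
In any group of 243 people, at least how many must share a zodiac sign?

There are 12 zodiac signs, which serve as the pigeonholes.
If each of the 12 zodiac signs held at most 20, the total would be at most 12 × 20 = 240 < 243, a contradiction.
So at least one holds ⌈243/12⌉ = 21.

21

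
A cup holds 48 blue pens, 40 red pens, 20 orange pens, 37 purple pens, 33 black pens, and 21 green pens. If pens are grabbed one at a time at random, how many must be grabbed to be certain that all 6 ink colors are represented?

The hardest ink color to obtain is orange: we could draw every other pen first — 199 − 20 = 179 pens — without a single orange one.
The next draw must be orange, so 179 + 1 = 180.

180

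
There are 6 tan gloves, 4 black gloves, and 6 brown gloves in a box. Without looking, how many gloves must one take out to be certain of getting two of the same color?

4

Treat the 3 colors as pigeonholes.
The worst case takes 1 glove of each color without reaching 2 of any: 3 × 1 = 3.
The next glove must bring some color to 2, so 3 + 1 = 4.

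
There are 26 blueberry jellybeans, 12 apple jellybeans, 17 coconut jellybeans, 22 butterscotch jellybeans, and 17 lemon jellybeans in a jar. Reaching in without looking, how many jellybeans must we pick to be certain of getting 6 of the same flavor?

26

Treat the 5 flavors as pigeonholes.
The worst case takes 5 jellybeans of each flavor without reaching 6 of any: 5 × 5 = 25.
The next jellybean must bring some flavor to 6, so 25 + 1 = 26.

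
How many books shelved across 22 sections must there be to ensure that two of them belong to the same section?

There are 22 sections acting as pigeonholes.
With 22 books we could place one in each, avoiding any repeat.
One more forces some class to hold 2, so 22 + 1 = 23.

23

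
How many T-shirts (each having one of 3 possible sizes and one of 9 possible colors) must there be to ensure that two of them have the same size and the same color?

There are 3 × 9 = 27 (size, color) combinations acting as pigeonholes.
With 27 T-shirts we could place one in each, avoiding any repeat.
One more forces some (size, color) pair to hold 2, so 27 + 1 = 28.

28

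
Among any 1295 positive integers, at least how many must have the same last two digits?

There are 100 possible two-digit endings, which serve as the pigeonholes.
If each of the 100 possible two-digit endings held at most 12, the total would be at most 100 × 12 = 1200 < 1295, a contradiction.
So at least one holds ⌈1295/100⌉ = 13.

13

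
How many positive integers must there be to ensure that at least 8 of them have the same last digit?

71

There are 10 possible last digits acting as pigeonholes.
With 10 × 7 = 70 positive integers we could place exactly 7 in each, with no class reaching 8.
One more forces some class to hold 8, so 70 + 1 = 71.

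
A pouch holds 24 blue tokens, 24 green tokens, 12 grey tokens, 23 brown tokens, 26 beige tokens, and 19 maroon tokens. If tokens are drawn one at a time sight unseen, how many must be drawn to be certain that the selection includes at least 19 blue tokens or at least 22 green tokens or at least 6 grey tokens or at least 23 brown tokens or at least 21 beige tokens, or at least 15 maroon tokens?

The worst case stops just short of every target: 18 blue, 21 green, 5 grey, 22 brown, 20 beige, 14 maroon — 18 + 21 + 5 + 22 + 20 + 14 = 100 tokens.
One more token must push some color to its target, so 100 + 1 = 101.

101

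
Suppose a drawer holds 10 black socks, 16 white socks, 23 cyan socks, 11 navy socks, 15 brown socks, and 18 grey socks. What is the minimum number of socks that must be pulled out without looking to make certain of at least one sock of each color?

The hardest color to obtain is black: we could draw every other sock first — 93 − 10 = 83 socks — without a single black one.
The next draw must be black, so 83 + 1 = 84.

84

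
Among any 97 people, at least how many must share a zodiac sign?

9

There are 12 zodiac signs, which serve as the pigeonholes.
If each of the 12 zodiac signs held at most 8, the total would be at most 12 × 8 = 96 < 97, a contradiction.
So at least one holds ⌈97/12⌉ = 9.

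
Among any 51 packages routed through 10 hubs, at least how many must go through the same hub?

6

The 51 packages fall into 10 hubs.
If each of the 10 hubs held at most 5, the total would be at most 10 × 5 = 50 < 51, a contradiction.
So at least one holds ⌈51/10⌉ = 6.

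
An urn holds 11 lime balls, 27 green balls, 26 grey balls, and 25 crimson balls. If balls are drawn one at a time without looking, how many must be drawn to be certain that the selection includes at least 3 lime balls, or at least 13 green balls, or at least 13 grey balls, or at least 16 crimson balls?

42

Each of the 4 colors has its own threshold; avoid all of them simultaneously.
The worst case stops just short of every target: 2 lime, 12 green, 12 grey, 15 crimson — 2 + 12 + 12 + 15 = 41 balls.
One more ball must push some color to its target, so 41 + 1 = 42.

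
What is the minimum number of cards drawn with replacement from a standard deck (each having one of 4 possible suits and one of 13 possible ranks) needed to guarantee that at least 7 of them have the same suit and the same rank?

There are 4 × 13 = 52 (suit, rank) combinations acting as pigeonholes.
With 52 × 6 = 312 cards drawn with replacement from a standard deck we could place exactly 6 in each, with no (suit, rank) pair reaching 7.
One more forces some (suit, rank) pair to hold 7, so 312 + 1 = 313.

313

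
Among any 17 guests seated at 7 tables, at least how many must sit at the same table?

3

If each of the 7 tables held at most 2, the total would be at most 7 × 2 = 14 < 17, a contradiction.
So at least one holds ⌈17/7⌉ = 3.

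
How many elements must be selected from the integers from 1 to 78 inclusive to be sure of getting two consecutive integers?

Partition {1, …, 78} into 39 pairs: {1,2}, {3,4}, …, {77,78}.
Choosing 39 integers — say the 39 even numbers 2, 4, …, 78 — takes one from each pair and avoids the property.
Choosing 40 forces two into the same pair by pigeonhole, and those are consecutive. So 40.

40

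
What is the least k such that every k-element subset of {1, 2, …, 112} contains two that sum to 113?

Partition {1, …, 112} into 56 pairs: {1,112}, {2,111}, …, {56,57}.
Choosing 56 integers — say the integers 1 through 56 — takes one from each pair and avoids the property.
Choosing 57 forces two into the same pair by pigeonhole, and those sum to 113. So 57.

57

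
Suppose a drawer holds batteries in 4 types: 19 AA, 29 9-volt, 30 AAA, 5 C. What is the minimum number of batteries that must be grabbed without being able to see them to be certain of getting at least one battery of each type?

The hardest type to obtain is C: we could draw every other battery first — 83 − 5 = 78 batteries — without a single C one.
The next draw must be C, so 78 + 1 = 79.

79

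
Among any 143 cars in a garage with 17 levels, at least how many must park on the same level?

9

The 143 cars fall into 17 levels.
If each of the 17 levels held at most 8, the total would be at most 17 × 8 = 136 < 143, a contradiction.
So at least one holds ⌈143/17⌉ = 9.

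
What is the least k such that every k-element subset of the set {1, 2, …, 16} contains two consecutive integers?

Partition {1, …, 16} into 8 pairs: {1,2}, {3,4}, …, {15,16}.
Choosing 8 integers — say the 8 even numbers 2, 4, …, 16 — takes one from each pair and avoids the property.
Choosing 9 forces two into the same pair by pigeonhole, and those are consecutive. So 9.

9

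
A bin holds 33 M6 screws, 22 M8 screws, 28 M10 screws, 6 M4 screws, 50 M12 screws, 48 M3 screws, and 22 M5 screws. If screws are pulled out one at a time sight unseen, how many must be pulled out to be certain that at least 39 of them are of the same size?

Treat the 7 sizes as pigeonholes.
In the worst case we take at most 38 of each size, but all 33 M6, all 22 M8, all 28 M10, all 6 M4, and all 22 M5 (fewer than 38), giving 33 + 22 + 28 + 6 + 38 + 38 + 22 = 187.
One more screw then forces some size to 39, so 187 + 1 = 188.

188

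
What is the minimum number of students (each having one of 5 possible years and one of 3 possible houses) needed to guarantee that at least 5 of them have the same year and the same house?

There are 5 × 3 = 15 (year, house) combinations acting as pigeonholes.
With 15 × 4 = 60 students we could place exactly 4 in each, with no (year, house) pair reaching 5.
One more forces some (year, house) pair to hold 5, so 60 + 1 = 61.

61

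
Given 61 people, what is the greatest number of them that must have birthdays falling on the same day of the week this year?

There are 7 days of the week, which serve as the pigeonholes.
If each of the 7 days of the week held at most 8, the total would be at most 7 × 8 = 56 < 61, a contradiction.
So at least one holds ⌈61/7⌉ = 9.

9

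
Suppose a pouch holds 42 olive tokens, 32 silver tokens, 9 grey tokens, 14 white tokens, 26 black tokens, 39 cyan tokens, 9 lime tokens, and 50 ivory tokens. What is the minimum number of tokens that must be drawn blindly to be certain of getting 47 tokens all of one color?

218

Treat the 8 colors as pigeonholes.
In the worst case we take at most 46 of each color, but all 42 olive, all 32 silver, all 9 grey, all 14 white, all 26 black, all 39 cyan, and all 9 lime (fewer than 46), giving 42 + 32 + 9 + 14 + 26 + 39 + 9 + 46 = 217.
One more token then forces some color to 47, so 217 + 1 = 218.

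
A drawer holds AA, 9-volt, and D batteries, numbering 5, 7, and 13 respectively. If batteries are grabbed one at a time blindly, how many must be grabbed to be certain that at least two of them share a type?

The worst case takes 1 battery of each type without reaching 2 of any: 3 × 1 = 3.
The next battery must bring some type to 2, so 3 + 1 = 4.

4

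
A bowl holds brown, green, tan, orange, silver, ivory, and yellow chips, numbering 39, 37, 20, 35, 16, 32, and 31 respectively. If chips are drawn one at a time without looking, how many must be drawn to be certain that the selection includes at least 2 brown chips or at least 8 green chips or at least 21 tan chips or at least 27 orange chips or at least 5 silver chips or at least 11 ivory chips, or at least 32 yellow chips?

The worst case stops just short of every target: 1 brown, 7 green, 20 tan, 26 orange, 4 silver, 10 ivory, 31 yellow — 1 + 7 + 20 + 26 + 4 + 10 + 31 = 99 chips.
One more chip must push some color to its target, so 99 + 1 = 100.

100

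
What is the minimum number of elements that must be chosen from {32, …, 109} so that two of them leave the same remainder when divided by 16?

17

Group the integers by remainder mod 16; there are 16 residue classes, each nonempty in this range.
Choosing one from each class (16 integers) avoids any shared remainder.
One more choice must repeat a class, so two differ by a multiple of 16. Hence 16 + 1 = 17.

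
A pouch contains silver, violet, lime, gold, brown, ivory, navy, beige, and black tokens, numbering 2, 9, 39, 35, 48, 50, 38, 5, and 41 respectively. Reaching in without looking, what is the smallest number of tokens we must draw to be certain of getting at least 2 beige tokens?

264

The worst case draws every non-beige token first: 2 + 9 + 39 + 35 + 48 + 50 + 38 + 41 = 262.
The next 2 draws are then forced to be beige, giving 262 + 2 = 264.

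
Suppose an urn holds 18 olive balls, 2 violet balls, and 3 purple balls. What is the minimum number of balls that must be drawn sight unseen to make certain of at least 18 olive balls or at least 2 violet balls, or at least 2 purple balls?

The worst case stops just short of every target: 17 olive, 1 violet, 1 purple — 17 + 1 + 1 = 19 balls.
One more ball must push some color to its target, so 19 + 1 = 20.

20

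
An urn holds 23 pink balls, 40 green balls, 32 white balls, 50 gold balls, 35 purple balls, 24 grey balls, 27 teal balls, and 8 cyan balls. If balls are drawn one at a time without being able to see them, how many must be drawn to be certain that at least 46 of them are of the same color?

235

In the worst case we take at most 45 of each color, but all 23 pink, all 40 green, all 32 white, all 35 purple, all 24 grey, all 27 teal, and all 8 cyan (fewer than 45), giving 23 + 40 + 32 + 45 + 35 + 24 + 27 + 8 = 234.
One more ball then forces some color to 46, so 234 + 1 = 235.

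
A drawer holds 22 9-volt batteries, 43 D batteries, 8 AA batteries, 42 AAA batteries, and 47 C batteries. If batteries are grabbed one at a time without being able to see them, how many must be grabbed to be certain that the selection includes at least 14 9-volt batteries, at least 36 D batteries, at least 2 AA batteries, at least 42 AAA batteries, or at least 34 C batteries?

124

The worst case stops just short of every target: 13 9-volt, 35 D, 1 AA, 41 AAA, 33 C — 13 + 35 + 1 + 41 + 33 = 123 batteries.
One more battery must push some type to its target, so 123 + 1 = 124.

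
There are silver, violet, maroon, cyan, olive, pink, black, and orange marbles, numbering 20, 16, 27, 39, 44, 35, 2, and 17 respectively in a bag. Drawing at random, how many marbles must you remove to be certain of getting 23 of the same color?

Treat the 8 colors as pigeonholes.
In the worst case we take at most 22 of each color, but all 20 silver, all 16 violet, all 2 black, and all 17 orange (fewer than 22), giving 20 + 16 + 22 + 22 + 22 + 22 + 2 + 17 = 143.
One more marble then forces some color to 23, so 143 + 1 = 144.

144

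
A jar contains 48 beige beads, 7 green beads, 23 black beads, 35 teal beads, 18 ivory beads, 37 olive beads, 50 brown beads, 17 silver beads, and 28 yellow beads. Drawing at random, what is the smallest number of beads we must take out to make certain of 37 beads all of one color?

237

Treat the 9 colors as pigeonholes.
In the worst case we take at most 36 of each color, but all 7 green, all 23 black, all 35 teal, all 18 ivory, all 17 silver, and all 28 yellow (fewer than 36), giving 36 + 7 + 23 + 35 + 18 + 36 + 36 + 17 + 28 = 236.
One more bead then forces some color to 37, so 236 + 1 = 237.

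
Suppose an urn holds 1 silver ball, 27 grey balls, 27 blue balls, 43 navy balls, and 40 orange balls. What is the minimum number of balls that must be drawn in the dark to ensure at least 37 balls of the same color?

128

Treat the 5 colors as pigeonholes.
In the worst case we take at most 36 of each color, but all 1 silver, all 27 grey, and all 27 blue (fewer than 36), giving 1 + 27 + 27 + 36 + 36 = 127.
One more ball then forces some color to 37, so 127 + 1 = 128.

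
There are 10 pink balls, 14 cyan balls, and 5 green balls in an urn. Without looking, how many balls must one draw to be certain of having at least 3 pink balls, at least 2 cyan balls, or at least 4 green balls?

7

Each of the 3 colors has its own threshold; avoid all of them simultaneously.
The worst case stops just short of every target: 2 pink, 1 cyan, 3 green — 2 + 1 + 3 = 6 balls.
One more ball must push some color to its target, so 6 + 1 = 7.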